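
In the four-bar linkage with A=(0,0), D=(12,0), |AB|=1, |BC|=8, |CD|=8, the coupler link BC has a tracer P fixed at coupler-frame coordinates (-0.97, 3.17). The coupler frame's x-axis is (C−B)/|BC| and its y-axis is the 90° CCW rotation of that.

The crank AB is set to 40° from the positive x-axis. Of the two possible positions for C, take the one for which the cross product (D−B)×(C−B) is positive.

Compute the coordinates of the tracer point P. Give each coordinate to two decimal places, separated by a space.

A=(0,0), D=(12.00,0)
B = A + 1.00·(cos40°, sin40°) = (0.7660, 0.6428)
|BD| = 11.2523
circle(B,8.00) ∩ circle(D,8.00): a=5.6262, h=5.6874
  candidates: C₊=(6.7079,5.9995) cross=63.996; C₋=(6.0581,-5.3567) cross=-63.996
  mode + wants cross > 0 → take C=(6.7079,5.9995) (cross=63.996)
ex = (C−B)/|BC| = (0.7427,0.6696); ey = (-0.6696,0.7427)
P = B + -0.97·ex + 3.17·ey = (-2.0770,2.3478)

-2.08 2.35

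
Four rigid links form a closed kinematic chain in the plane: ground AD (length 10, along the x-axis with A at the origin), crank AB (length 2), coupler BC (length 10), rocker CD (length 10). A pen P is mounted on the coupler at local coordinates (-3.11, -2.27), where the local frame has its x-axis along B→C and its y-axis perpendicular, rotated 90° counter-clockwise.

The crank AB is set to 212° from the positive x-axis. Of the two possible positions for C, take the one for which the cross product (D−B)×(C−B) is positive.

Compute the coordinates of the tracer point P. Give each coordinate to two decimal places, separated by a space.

A=(0,0), D=(10.00,0)
B = A + 2.00·(cos212°, sin212°) = (-1.6961, -1.0598)
|BD| = 11.7440
circle(B,10.00) ∩ circle(D,10.00): a=5.8720, h=8.0944
  candidates: C₊=(3.4215,7.5315) cross=95.061; C₋=(4.8824,-8.5913) cross=-95.061
  mode + wants cross > 0 → take C=(3.4215,7.5315) (cross=95.061)
ex = (C−B)/|BC| = (0.5118,0.8591); ey = (-0.8591,0.5118)
P = B + -3.11·ex + -2.27·ey = (-1.3374,-4.8934)

-1.34 -4.89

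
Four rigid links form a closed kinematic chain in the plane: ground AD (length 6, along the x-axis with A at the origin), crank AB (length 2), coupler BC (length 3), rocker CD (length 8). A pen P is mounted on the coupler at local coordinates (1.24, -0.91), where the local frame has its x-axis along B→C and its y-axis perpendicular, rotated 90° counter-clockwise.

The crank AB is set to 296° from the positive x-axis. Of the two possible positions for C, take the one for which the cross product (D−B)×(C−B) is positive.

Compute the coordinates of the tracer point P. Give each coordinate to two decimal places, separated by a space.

0.00 -0.53

A=(0,0), D=(6.00,0)
B = A + 2.00·(cos296°, sin296°) = (0.8767, -1.7976)
|BD| = 5.4295
circle(B,3.00) ∩ circle(D,8.00): a=-2.3502, h=1.8645
  candidates: C₊=(-1.9582,-0.8163) cross=10.123; C₋=(-0.7236,-4.3351) cross=-10.123
  mode + wants cross > 0 → take C=(-1.9582,-0.8163) (cross=10.123)
ex = (C−B)/|BC| = (-0.9450,0.3271); ey = (-0.3271,-0.9450)
P = B + 1.24·ex + -0.91·ey = (0.0026,-0.5321)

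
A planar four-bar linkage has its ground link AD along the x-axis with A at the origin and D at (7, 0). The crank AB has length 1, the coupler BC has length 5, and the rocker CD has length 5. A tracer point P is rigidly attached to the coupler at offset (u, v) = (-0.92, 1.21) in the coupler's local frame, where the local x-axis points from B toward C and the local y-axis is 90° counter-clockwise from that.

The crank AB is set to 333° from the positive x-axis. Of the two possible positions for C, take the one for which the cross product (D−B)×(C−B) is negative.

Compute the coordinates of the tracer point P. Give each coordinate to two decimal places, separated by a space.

A=(0,0), D=(7.00,0)
B = A + 1.00·(cos333°, sin333°) = (0.8910, -0.4540)
|BD| = 6.1258
circle(B,5.00) ∩ circle(D,5.00): a=3.0629, h=3.9520
  candidates: C₊=(3.6526,3.7142) cross=24.209; C₋=(4.2384,-4.1682) cross=-24.209
  mode - wants cross < 0 → take C=(4.2384,-4.1682) (cross=-24.209)
ex = (C−B)/|BC| = (0.6695,-0.7428); ey = (0.7428,0.6695)
P = B + -0.92·ex + 1.21·ey = (1.1739,1.0395)

1.17 1.04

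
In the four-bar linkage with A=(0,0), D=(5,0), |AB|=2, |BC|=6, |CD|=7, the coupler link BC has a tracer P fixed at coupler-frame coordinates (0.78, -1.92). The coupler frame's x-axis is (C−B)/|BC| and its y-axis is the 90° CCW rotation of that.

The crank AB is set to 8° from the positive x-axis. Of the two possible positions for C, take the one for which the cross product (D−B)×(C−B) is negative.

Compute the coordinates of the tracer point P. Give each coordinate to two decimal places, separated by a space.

A=(0,0), D=(5.00,0)
B = A + 2.00·(cos8°, sin8°) = (1.9805, 0.2783)
|BD| = 3.0323
circle(B,6.00) ∩ circle(D,7.00): a=-0.6275, h=5.9671
  candidates: C₊=(1.9035,6.2779) cross=18.094; C₋=(0.8080,-5.6060) cross=-18.094
  mode - wants cross < 0 → take C=(0.8080,-5.6060) (cross=-18.094)
ex = (C−B)/|BC| = (-0.1954,-0.9807); ey = (0.9807,-0.1954)
P = B + 0.78·ex + -1.92·ey = (-0.0549,-0.1114)

-0.05 -0.11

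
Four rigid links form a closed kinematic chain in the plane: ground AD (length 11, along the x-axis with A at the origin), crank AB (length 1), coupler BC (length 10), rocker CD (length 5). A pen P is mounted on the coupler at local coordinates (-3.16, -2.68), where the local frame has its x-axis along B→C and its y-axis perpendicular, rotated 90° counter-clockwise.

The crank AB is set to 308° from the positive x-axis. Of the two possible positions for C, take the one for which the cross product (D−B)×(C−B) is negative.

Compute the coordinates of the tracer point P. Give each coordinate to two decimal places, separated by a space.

-3.36 -1.96

A=(0,0), D=(11.00,0)
B = A + 1.00·(cos308°, sin308°) = (0.6157, -0.7880)
|BD| = 10.4142
circle(B,10.00) ∩ circle(D,5.00): a=8.8080, h=4.7350
  candidates: C₊=(9.0401,4.5999) cross=49.311; C₋=(9.7566,-4.8429) cross=-49.311
  mode - wants cross < 0 → take C=(9.7566,-4.8429) (cross=-49.311)
ex = (C−B)/|BC| = (0.9141,-0.4055); ey = (0.4055,0.9141)
P = B + -3.16·ex + -2.68·ey = (-3.3596,-1.9564)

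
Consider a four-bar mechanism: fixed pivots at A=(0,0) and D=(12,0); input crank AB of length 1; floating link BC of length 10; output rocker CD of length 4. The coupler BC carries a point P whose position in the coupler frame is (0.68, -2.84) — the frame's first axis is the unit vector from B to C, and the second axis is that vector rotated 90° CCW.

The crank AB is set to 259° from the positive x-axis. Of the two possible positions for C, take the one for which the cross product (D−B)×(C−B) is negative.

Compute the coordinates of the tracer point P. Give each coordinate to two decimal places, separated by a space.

-0.15 -3.90

A=(0,0), D=(12.00,0)
B = A + 1.00·(cos259°, sin259°) = (-0.1908, -0.9816)
|BD| = 12.2303
circle(B,10.00) ∩ circle(D,4.00): a=9.5492, h=2.9685
  candidates: C₊=(9.0894,2.7438) cross=36.306; C₋=(9.5659,-3.1741) cross=-36.306
  mode - wants cross < 0 → take C=(9.5659,-3.1741) (cross=-36.306)
ex = (C−B)/|BC| = (0.9757,-0.2192); ey = (0.2192,0.9757)
P = B + 0.68·ex + -2.84·ey = (-0.1500,-3.9016)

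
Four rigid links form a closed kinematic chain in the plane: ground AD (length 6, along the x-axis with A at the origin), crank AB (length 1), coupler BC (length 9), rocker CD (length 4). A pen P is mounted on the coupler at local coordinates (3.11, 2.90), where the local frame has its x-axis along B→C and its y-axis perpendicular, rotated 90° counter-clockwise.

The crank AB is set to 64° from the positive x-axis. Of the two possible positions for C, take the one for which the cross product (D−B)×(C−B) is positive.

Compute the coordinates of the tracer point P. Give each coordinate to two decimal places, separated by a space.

A=(0,0), D=(6.00,0)
B = A + 1.00·(cos64°, sin64°) = (0.4384, 0.8988)
|BD| = 5.6338
circle(B,9.00) ∩ circle(D,4.00): a=8.5857, h=2.6993
  candidates: C₊=(9.3447,2.1938) cross=15.208; C₋=(8.4834,-3.1357) cross=-15.208
  mode + wants cross > 0 → take C=(9.3447,2.1938) (cross=15.208)
ex = (C−B)/|BC| = (0.9896,0.1439); ey = (-0.1439,0.9896)
P = B + 3.11·ex + 2.90·ey = (3.0987,4.2161)

3.10 4.22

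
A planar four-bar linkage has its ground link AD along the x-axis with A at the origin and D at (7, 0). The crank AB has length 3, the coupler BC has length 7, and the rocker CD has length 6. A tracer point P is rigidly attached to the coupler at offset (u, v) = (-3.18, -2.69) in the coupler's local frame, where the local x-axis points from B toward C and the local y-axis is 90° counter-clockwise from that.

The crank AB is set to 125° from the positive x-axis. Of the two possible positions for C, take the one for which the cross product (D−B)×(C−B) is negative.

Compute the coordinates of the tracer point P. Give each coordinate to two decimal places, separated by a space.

-5.70 3.67

A=(0,0), D=(7.00,0)
B = A + 3.00·(cos125°, sin125°) = (-1.7207, 2.4575)
|BD| = 9.0604
circle(B,7.00) ∩ circle(D,6.00): a=5.2476, h=4.6328
  candidates: C₊=(4.5867,5.4933) cross=41.975; C₋=(2.0736,-3.4250) cross=-41.975
  mode - wants cross < 0 → take C=(2.0736,-3.4250) (cross=-41.975)
ex = (C−B)/|BC| = (0.5420,-0.8403); ey = (0.8403,0.5420)
P = B + -3.18·ex + -2.69·ey = (-5.7050,3.6717)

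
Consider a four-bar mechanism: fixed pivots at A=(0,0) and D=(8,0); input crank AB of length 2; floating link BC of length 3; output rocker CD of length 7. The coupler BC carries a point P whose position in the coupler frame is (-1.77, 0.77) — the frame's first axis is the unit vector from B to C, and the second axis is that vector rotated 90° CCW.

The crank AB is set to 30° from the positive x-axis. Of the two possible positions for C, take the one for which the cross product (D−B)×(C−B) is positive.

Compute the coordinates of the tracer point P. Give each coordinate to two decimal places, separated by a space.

0.68 -0.62

A=(0,0), D=(8.00,0)
B = A + 2.00·(cos30°, sin30°) = (1.7321, 1.0000)
|BD| = 6.3472
circle(B,3.00) ∩ circle(D,7.00): a=0.0226, h=2.9999
  candidates: C₊=(2.2270,3.9589) cross=19.041; C₋=(1.2818,-1.9660) cross=-19.041
  mode + wants cross > 0 → take C=(2.2270,3.9589) (cross=19.041)
ex = (C−B)/|BC| = (0.1650,0.9863); ey = (-0.9863,0.1650)
P = B + -1.77·ex + 0.77·ey = (0.6806,-0.6187)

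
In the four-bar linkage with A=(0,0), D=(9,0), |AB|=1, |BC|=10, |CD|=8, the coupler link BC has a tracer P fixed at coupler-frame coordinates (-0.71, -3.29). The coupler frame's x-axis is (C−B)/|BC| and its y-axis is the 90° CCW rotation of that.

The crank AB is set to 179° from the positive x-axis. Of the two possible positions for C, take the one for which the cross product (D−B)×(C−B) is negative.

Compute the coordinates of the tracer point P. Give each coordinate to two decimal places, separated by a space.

-3.90 -1.69

A=(0,0), D=(9.00,0)
B = A + 1.00·(cos179°, sin179°) = (-0.9998, 0.0175)
|BD| = 9.9999
circle(B,10.00) ∩ circle(D,8.00): a=6.8000, h=7.3322
  candidates: C₊=(5.8129,7.3377) cross=73.321; C₋=(5.7873,-7.3266) cross=-73.321
  mode - wants cross < 0 → take C=(5.7873,-7.3266) (cross=-73.321)
ex = (C−B)/|BC| = (0.6787,-0.7344); ey = (0.7344,0.6787)
P = B + -0.71·ex + -3.29·ey = (-3.8979,-1.6941)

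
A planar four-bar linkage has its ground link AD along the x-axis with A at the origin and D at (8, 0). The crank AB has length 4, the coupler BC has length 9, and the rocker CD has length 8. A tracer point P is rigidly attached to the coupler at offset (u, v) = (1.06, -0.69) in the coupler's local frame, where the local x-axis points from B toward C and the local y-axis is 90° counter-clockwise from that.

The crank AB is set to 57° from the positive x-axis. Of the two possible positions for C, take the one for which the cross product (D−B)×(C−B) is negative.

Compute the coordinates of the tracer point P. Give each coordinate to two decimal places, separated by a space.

1.51 2.28

A=(0,0), D=(8.00,0)
B = A + 4.00·(cos57°, sin57°) = (2.1786, 3.3547)
|BD| = 6.7189
circle(B,9.00) ∩ circle(D,8.00): a=4.6245, h=7.7210
  candidates: C₊=(10.0404,7.7354) cross=51.876; C₋=(2.3304,-5.6440) cross=-51.876
  mode - wants cross < 0 → take C=(2.3304,-5.6440) (cross=-51.876)
ex = (C−B)/|BC| = (0.0169,-0.9999); ey = (0.9999,0.0169)
P = B + 1.06·ex + -0.69·ey = (1.5065,2.2832)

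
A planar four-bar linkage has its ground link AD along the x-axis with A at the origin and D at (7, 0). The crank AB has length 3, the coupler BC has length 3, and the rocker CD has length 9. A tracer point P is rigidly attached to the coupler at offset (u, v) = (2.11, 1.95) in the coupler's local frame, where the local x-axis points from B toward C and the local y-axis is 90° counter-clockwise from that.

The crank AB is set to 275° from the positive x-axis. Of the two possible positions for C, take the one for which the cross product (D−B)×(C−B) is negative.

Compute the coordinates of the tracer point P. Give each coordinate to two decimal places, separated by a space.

A=(0,0), D=(7.00,0)
B = A + 3.00·(cos275°, sin275°) = (0.2615, -2.9886)
|BD| = 7.3715
circle(B,3.00) ∩ circle(D,9.00): a=-1.1979, h=2.7505
  candidates: C₊=(-1.9487,-0.9600) cross=20.275; C₋=(0.2815,-5.9885) cross=-20.275
  mode - wants cross < 0 → take C=(0.2815,-5.9885) (cross=-20.275)
ex = (C−B)/|BC| = (0.0067,-1.0000); ey = (1.0000,0.0067)
P = B + 2.11·ex + 1.95·ey = (2.2255,-5.0855)

2.23 -5.09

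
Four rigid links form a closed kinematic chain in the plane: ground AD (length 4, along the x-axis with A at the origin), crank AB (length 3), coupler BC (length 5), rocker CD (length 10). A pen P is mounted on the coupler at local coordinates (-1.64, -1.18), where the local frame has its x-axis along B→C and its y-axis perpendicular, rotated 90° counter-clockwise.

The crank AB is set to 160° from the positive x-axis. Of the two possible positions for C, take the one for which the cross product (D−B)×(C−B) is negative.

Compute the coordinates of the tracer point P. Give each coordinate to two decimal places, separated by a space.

A=(0,0), D=(4.00,0)
B = A + 3.00·(cos160°, sin160°) = (-2.8191, 1.0261)
|BD| = 6.8958
circle(B,5.00) ∩ circle(D,10.00): a=-1.9901, h=4.5869
  candidates: C₊=(-4.1046,5.8580) cross=31.630; C₋=(-5.4696,-3.2136) cross=-31.630
  mode - wants cross < 0 → take C=(-5.4696,-3.2136) (cross=-31.630)
ex = (C−B)/|BC| = (-0.5301,-0.8479); ey = (0.8479,-0.5301)
P = B + -1.64·ex + -1.18·ey = (-2.9503,3.0422)

-2.95 3.04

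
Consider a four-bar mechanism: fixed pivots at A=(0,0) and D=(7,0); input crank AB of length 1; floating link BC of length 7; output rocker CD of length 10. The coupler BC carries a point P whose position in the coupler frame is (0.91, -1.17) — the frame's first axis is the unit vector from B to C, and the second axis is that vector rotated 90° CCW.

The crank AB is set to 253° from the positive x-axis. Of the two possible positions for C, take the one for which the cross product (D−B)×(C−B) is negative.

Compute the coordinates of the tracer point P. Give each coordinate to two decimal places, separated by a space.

-1.30 -2.04

A=(0,0), D=(7.00,0)
B = A + 1.00·(cos253°, sin253°) = (-0.2924, -0.9563)
|BD| = 7.3548
circle(B,7.00) ∩ circle(D,10.00): a=0.2103, h=6.9968
  candidates: C₊=(-0.9936,6.0085) cross=51.460; C₋=(0.8259,-7.8664) cross=-51.460
  mode - wants cross < 0 → take C=(0.8259,-7.8664) (cross=-51.460)
ex = (C−B)/|BC| = (0.1598,-0.9872); ey = (0.9872,0.1598)
P = B + 0.91·ex + -1.17·ey = (-1.3020,-2.0415)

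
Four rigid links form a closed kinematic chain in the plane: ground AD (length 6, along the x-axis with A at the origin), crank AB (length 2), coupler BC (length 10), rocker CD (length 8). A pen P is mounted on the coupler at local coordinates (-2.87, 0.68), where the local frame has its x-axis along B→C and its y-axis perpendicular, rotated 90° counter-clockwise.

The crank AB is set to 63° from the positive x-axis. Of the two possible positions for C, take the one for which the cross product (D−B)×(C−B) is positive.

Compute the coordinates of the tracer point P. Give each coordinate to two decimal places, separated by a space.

-1.86 0.76

A=(0,0), D=(6.00,0)
B = A + 2.00·(cos63°, sin63°) = (0.9080, 1.7820)
|BD| = 5.3948
circle(B,10.00) ∩ circle(D,8.00): a=6.0339, h=7.9744
  candidates: C₊=(9.2373,7.3157) cross=43.021; C₋=(3.9691,-7.7379) cross=-43.021
  mode + wants cross > 0 → take C=(9.2373,7.3157) (cross=43.021)
ex = (C−B)/|BC| = (0.8329,0.5534); ey = (-0.5534,0.8329)
P = B + -2.87·ex + 0.68·ey = (-1.8588,0.7602)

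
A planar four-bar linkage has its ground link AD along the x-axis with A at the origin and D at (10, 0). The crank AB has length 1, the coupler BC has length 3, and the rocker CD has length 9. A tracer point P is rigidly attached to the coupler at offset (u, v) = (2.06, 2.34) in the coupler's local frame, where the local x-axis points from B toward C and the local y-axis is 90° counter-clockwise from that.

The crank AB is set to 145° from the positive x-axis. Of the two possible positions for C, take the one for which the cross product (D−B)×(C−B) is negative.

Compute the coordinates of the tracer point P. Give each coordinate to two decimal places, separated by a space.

2.30 0.57

A=(0,0), D=(10.00,0)
B = A + 1.00·(cos145°, sin145°) = (-0.8192, 0.5736)
|BD| = 10.8343
circle(B,3.00) ∩ circle(D,9.00): a=2.0944, h=2.1479
  candidates: C₊=(1.3860,2.6076) cross=23.271; C₋=(1.1586,-1.6822) cross=-23.271
  mode - wants cross < 0 → take C=(1.1586,-1.6822) (cross=-23.271)
ex = (C−B)/|BC| = (0.6593,-0.7519); ey = (0.7519,0.6593)
P = B + 2.06·ex + 2.34·ey = (2.2984,0.5673)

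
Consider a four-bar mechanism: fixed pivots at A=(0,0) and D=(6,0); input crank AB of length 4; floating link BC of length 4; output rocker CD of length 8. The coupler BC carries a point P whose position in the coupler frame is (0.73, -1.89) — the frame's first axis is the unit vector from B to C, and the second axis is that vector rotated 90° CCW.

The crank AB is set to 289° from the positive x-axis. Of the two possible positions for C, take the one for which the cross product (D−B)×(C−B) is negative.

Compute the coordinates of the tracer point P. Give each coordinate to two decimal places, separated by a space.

-0.10 -5.24

A=(0,0), D=(6.00,0)
B = A + 4.00·(cos289°, sin289°) = (1.3023, -3.7821)
|BD| = 6.0310
circle(B,4.00) ∩ circle(D,8.00): a=-0.9640, h=3.8821
  candidates: C₊=(-1.8831,-1.3627) cross=23.413; C₋=(2.9859,-7.4105) cross=-23.413
  mode - wants cross < 0 → take C=(2.9859,-7.4105) (cross=-23.413)
ex = (C−B)/|BC| = (0.4209,-0.9071); ey = (0.9071,0.4209)
P = B + 0.73·ex + -1.89·ey = (-0.1049,-5.2398)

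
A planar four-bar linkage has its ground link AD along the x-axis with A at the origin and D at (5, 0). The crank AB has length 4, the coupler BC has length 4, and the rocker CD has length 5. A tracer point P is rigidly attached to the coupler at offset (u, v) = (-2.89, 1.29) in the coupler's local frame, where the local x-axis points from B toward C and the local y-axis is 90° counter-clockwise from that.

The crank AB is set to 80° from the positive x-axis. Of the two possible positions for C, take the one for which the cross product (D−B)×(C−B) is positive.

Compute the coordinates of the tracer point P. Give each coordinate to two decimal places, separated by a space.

A=(0,0), D=(5.00,0)
B = A + 4.00·(cos80°, sin80°) = (0.6946, 3.9392)
|BD| = 5.8356
circle(B,4.00) ∩ circle(D,5.00): a=2.1467, h=3.3752
  candidates: C₊=(4.5567,4.9803) cross=19.696; C₋=(0.0000,0.0000) cross=-19.696
  mode + wants cross > 0 → take C=(4.5567,4.9803) (cross=19.696)
ex = (C−B)/|BC| = (0.9655,0.2603); ey = (-0.2603,0.9655)
P = B + -2.89·ex + 1.29·ey = (-2.4316,4.4326)

-2.43 4.43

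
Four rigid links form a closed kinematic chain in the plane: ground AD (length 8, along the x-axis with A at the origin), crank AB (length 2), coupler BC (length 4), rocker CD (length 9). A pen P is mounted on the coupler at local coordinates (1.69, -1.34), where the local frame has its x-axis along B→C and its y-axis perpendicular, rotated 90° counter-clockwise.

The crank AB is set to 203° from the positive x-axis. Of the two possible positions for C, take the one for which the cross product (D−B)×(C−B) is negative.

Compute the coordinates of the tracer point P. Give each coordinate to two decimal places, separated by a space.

A=(0,0), D=(8.00,0)
B = A + 2.00·(cos203°, sin203°) = (-1.8410, -0.7815)
|BD| = 9.8720
circle(B,4.00) ∩ circle(D,9.00): a=1.6439, h=3.6466
  candidates: C₊=(-0.4910,2.9838) cross=35.999; C₋=(0.0863,-4.2865) cross=-35.999
  mode - wants cross < 0 → take C=(0.0863,-4.2865) (cross=-35.999)
ex = (C−B)/|BC| = (0.4818,-0.8763); ey = (0.8763,0.4818)
P = B + 1.69·ex + -1.34·ey = (-2.2009,-2.9080)

-2.20 -2.91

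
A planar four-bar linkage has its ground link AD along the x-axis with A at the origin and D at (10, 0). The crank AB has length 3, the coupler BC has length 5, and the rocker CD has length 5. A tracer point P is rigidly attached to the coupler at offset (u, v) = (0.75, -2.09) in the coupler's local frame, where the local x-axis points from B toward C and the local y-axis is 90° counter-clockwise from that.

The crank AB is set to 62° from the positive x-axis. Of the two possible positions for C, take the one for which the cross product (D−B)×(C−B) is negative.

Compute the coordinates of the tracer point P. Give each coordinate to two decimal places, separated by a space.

A=(0,0), D=(10.00,0)
B = A + 3.00·(cos62°, sin62°) = (1.4084, 2.6488)
|BD| = 8.9906
circle(B,5.00) ∩ circle(D,5.00): a=4.4953, h=2.1891
  candidates: C₊=(6.3492,3.4163) cross=19.681; C₋=(5.0593,-0.7675) cross=-19.681
  mode - wants cross < 0 → take C=(5.0593,-0.7675) (cross=-19.681)
ex = (C−B)/|BC| = (0.7302,-0.6833); ey = (0.6833,0.7302)
P = B + 0.75·ex + -2.09·ey = (0.5280,0.6103)

0.53 0.61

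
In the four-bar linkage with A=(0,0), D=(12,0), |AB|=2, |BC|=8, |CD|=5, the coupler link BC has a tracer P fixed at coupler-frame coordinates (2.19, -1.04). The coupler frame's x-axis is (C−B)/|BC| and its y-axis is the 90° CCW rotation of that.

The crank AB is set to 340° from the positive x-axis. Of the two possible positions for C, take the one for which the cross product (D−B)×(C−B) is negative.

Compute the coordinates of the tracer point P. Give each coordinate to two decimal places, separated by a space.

A=(0,0), D=(12.00,0)
B = A + 2.00·(cos340°, sin340°) = (1.8794, -0.6840)
|BD| = 10.1437
circle(B,8.00) ∩ circle(D,5.00): a=6.9942, h=3.8834
  candidates: C₊=(8.5958,3.6622) cross=39.392; C₋=(9.1196,-4.0869) cross=-39.392
  mode - wants cross < 0 → take C=(9.1196,-4.0869) (cross=-39.392)
ex = (C−B)/|BC| = (0.9050,-0.4254); ey = (0.4254,0.9050)
P = B + 2.19·ex + -1.04·ey = (3.4190,-2.5568)

3.42 -2.56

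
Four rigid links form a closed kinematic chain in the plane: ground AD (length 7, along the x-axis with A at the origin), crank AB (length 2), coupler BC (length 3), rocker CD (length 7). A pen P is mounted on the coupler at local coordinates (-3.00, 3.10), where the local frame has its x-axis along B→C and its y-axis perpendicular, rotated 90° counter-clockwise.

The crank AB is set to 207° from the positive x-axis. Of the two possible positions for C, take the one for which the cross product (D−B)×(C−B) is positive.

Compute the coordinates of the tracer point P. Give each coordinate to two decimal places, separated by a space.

A=(0,0), D=(7.00,0)
B = A + 2.00·(cos207°, sin207°) = (-1.7820, -0.9080)
|BD| = 8.8288
circle(B,3.00) ∩ circle(D,7.00): a=2.1491, h=2.0932
  candidates: C₊=(0.1404,1.3951) cross=18.480; C₋=(0.5710,-2.7690) cross=-18.480
  mode + wants cross > 0 → take C=(0.1404,1.3951) (cross=18.480)
ex = (C−B)/|BC| = (0.6408,0.7677); ey = (-0.7677,0.6408)
P = B + -3.00·ex + 3.10·ey = (-6.0843,-1.2245)

-6.08 -1.22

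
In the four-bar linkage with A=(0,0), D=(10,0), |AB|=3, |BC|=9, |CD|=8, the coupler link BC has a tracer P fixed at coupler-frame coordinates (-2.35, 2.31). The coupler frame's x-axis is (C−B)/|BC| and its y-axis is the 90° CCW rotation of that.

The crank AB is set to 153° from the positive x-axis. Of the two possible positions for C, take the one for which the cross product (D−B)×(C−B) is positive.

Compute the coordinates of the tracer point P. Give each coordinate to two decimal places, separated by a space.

A=(0,0), D=(10.00,0)
B = A + 3.00·(cos153°, sin153°) = (-2.6730, 1.3620)
|BD| = 12.7460
circle(B,9.00) ∩ circle(D,8.00): a=7.0399, h=5.6072
  candidates: C₊=(4.9257,6.1848) cross=71.469; C₋=(3.7274,-4.9653) cross=-71.469
  mode + wants cross > 0 → take C=(4.9257,6.1848) (cross=71.469)
ex = (C−B)/|BC| = (0.8443,0.5359); ey = (-0.5359,0.8443)
P = B + -2.35·ex + 2.31·ey = (-5.8950,2.0530)

-5.89 2.05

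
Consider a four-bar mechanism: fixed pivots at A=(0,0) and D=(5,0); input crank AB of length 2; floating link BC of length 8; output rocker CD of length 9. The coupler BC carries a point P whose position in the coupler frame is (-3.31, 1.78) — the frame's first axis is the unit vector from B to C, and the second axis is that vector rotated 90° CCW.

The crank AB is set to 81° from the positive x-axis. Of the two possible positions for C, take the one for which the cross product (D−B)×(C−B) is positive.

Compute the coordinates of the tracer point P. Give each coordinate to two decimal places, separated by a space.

A=(0,0), D=(5.00,0)
B = A + 2.00·(cos81°, sin81°) = (0.3129, 1.9754)
|BD| = 5.0864
circle(B,8.00) ∩ circle(D,9.00): a=0.8721, h=7.9523
  candidates: C₊=(4.2049,8.9648) cross=40.449; C₋=(-1.9719,-5.6914) cross=-40.449
  mode + wants cross > 0 → take C=(4.2049,8.9648) (cross=40.449)
ex = (C−B)/|BC| = (0.4865,0.8737); ey = (-0.8737,0.4865)
P = B + -3.31·ex + 1.78·ey = (-2.8526,-0.0505)

-2.85 -0.05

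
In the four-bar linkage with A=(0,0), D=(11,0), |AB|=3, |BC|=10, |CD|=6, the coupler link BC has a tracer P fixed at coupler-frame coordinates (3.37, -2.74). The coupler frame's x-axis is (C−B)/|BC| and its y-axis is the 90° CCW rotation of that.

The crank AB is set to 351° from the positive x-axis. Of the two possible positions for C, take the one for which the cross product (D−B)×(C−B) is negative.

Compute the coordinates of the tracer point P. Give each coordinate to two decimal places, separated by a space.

A=(0,0), D=(11.00,0)
B = A + 3.00·(cos351°, sin351°) = (2.9631, -0.4693)
|BD| = 8.0506
circle(B,10.00) ∩ circle(D,6.00): a=8.0002, h=5.9998
  candidates: C₊=(10.5999,5.9866) cross=48.302; C₋=(11.2994,-5.9925) cross=-48.302
  mode - wants cross < 0 → take C=(11.2994,-5.9925) (cross=-48.302)
ex = (C−B)/|BC| = (0.8336,-0.5523); ey = (0.5523,0.8336)
P = B + 3.37·ex + -2.74·ey = (4.2590,-4.6148)

4.26 -4.61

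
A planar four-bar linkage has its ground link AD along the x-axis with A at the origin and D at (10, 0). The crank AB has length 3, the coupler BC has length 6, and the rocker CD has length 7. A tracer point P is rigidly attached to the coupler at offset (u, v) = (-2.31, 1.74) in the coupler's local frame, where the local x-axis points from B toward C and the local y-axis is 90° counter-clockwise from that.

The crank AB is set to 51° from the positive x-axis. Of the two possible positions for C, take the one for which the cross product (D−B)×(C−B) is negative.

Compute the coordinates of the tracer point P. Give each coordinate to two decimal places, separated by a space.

A=(0,0), D=(10.00,0)
B = A + 3.00·(cos51°, sin51°) = (1.8880, 2.3314)
|BD| = 8.4404
circle(B,6.00) ∩ circle(D,7.00): a=3.4501, h=4.9088
  candidates: C₊=(6.5598,6.0963) cross=41.433; C₋=(3.8479,-3.3394) cross=-41.433
  mode - wants cross < 0 → take C=(3.8479,-3.3394) (cross=-41.433)
ex = (C−B)/|BC| = (0.3267,-0.9451); ey = (0.9451,0.3267)
P = B + -2.31·ex + 1.74·ey = (2.7779,5.0831)

2.78 5.08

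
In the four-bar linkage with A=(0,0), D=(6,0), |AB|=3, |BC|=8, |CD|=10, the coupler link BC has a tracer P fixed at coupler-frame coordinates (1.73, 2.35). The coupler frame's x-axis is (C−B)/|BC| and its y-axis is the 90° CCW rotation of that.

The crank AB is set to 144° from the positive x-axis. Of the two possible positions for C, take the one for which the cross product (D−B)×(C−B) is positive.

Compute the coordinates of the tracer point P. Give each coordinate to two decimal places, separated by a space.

A=(0,0), D=(6.00,0)
B = A + 3.00·(cos144°, sin144°) = (-2.4271, 1.7634)
|BD| = 8.6096
circle(B,8.00) ∩ circle(D,10.00): a=2.2141, h=7.6875
  candidates: C₊=(1.3146,8.8344) cross=66.186; C₋=(-1.8344,-6.2147) cross=-66.186
  mode + wants cross > 0 → take C=(1.3146,8.8344) (cross=66.186)
ex = (C−B)/|BC| = (0.4677,0.8839); ey = (-0.8839,0.4677)
P = B + 1.73·ex + 2.35·ey = (-3.6950,4.3916)

-3.70 4.39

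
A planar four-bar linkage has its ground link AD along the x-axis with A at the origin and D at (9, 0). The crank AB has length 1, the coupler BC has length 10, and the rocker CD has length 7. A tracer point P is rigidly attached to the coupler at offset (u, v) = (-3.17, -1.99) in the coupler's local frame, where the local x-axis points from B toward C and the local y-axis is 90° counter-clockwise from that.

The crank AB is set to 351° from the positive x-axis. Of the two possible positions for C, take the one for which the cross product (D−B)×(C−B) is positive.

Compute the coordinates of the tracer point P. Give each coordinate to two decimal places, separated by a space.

0.16 -3.81

A=(0,0), D=(9.00,0)
B = A + 1.00·(cos351°, sin351°) = (0.9877, -0.1564)
|BD| = 8.0138
circle(B,10.00) ∩ circle(D,7.00): a=7.1889, h=6.9512
  candidates: C₊=(8.0395,6.9338) cross=55.706; C₋=(8.3109,-6.9660) cross=-55.706
  mode + wants cross > 0 → take C=(8.0395,6.9338) (cross=55.706)
ex = (C−B)/|BC| = (0.7052,0.7090); ey = (-0.7090,0.7052)
P = B + -3.17·ex + -1.99·ey = (0.1632,-3.8074)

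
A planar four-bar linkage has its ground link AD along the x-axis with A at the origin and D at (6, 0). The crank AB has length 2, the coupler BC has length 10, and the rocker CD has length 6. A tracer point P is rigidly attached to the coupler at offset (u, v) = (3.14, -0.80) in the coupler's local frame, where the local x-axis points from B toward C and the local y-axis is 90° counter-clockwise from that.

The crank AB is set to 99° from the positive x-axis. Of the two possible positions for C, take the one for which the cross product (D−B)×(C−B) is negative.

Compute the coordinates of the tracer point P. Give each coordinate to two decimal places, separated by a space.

0.95 -1.01

A=(0,0), D=(6.00,0)
B = A + 2.00·(cos99°, sin99°) = (-0.3129, 1.9754)
|BD| = 6.6147
circle(B,10.00) ∩ circle(D,6.00): a=8.1451, h=5.8016
  candidates: C₊=(9.1931,5.0798) cross=38.376; C₋=(5.7280,-5.9938) cross=-38.376
  mode - wants cross < 0 → take C=(5.7280,-5.9938) (cross=-38.376)
ex = (C−B)/|BC| = (0.6041,-0.7969); ey = (0.7969,0.6041)
P = B + 3.14·ex + -0.80·ey = (0.9464,-1.0102)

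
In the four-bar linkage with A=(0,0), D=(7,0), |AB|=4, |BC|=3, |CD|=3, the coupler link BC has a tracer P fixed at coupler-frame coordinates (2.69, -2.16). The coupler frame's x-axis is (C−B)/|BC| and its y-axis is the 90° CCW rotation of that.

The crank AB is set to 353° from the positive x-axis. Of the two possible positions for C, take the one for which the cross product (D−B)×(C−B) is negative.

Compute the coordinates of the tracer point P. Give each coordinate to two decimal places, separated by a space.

4.04 -3.94

A=(0,0), D=(7.00,0)
B = A + 4.00·(cos353°, sin353°) = (3.9702, -0.4875)
|BD| = 3.0688
circle(B,3.00) ∩ circle(D,3.00): a=1.5344, h=2.5779
  candidates: C₊=(5.0756,2.3014) cross=7.911; C₋=(5.8946,-2.7889) cross=-7.911
  mode - wants cross < 0 → take C=(5.8946,-2.7889) (cross=-7.911)
ex = (C−B)/|BC| = (0.6415,-0.7671); ey = (0.7671,0.6415)
P = B + 2.69·ex + -2.16·ey = (4.0387,-3.9367)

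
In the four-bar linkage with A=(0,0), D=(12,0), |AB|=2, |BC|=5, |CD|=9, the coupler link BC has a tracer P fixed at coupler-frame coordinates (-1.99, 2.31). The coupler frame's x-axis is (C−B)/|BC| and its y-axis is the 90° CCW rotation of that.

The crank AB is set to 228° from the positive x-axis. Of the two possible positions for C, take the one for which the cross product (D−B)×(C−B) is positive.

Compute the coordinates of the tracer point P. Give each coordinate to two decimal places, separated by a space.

-4.19 -0.42

A=(0,0), D=(12.00,0)
B = A + 2.00·(cos228°, sin228°) = (-1.3383, -1.4863)
|BD| = 13.4208
circle(B,5.00) ∩ circle(D,9.00): a=4.6241, h=1.9020
  candidates: C₊=(3.0468,0.9161) cross=25.527; C₋=(3.4680,-2.8645) cross=-25.527
  mode + wants cross > 0 → take C=(3.0468,0.9161) (cross=25.527)
ex = (C−B)/|BC| = (0.8770,0.4805); ey = (-0.4805,0.8770)
P = B + -1.99·ex + 2.31·ey = (-4.1934,-0.4166)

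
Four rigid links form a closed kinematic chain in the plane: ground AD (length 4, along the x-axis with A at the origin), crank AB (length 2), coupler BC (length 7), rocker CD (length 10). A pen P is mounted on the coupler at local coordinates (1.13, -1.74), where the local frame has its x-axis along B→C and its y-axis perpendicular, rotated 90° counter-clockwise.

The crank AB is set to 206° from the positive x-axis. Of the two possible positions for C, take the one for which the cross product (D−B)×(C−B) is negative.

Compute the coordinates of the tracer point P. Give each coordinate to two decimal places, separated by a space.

A=(0,0), D=(4.00,0)
B = A + 2.00·(cos206°, sin206°) = (-1.7976, -0.8767)
|BD| = 5.8635
circle(B,7.00) ∩ circle(D,10.00): a=-1.4172, h=6.8550
  candidates: C₊=(-4.2238,5.6893) cross=40.195; C₋=(-2.1738,-7.8666) cross=-40.195
  mode - wants cross < 0 → take C=(-2.1738,-7.8666) (cross=-40.195)
ex = (C−B)/|BC| = (-0.0537,-0.9986); ey = (0.9986,-0.0537)
P = B + 1.13·ex + -1.74·ey = (-3.5958,-1.9116)

-3.60 -1.91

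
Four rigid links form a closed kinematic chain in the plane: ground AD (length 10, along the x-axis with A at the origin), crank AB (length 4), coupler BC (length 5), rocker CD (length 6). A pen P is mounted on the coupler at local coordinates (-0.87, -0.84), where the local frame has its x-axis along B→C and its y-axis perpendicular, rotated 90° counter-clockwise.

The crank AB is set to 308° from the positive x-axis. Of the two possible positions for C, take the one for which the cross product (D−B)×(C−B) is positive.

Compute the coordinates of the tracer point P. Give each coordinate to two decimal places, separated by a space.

A=(0,0), D=(10.00,0)
B = A + 4.00·(cos308°, sin308°) = (2.4626, -3.1520)
|BD| = 8.1699
circle(B,5.00) ∩ circle(D,6.00): a=3.4117, h=3.6551
  candidates: C₊=(4.2000,1.5364) cross=29.862; C₋=(7.0204,-5.2079) cross=-29.862
  mode + wants cross > 0 → take C=(4.2000,1.5364) (cross=29.862)
ex = (C−B)/|BC| = (0.3475,0.9377); ey = (-0.9377,0.3475)
P = B + -0.87·ex + -0.84·ey = (2.9480,-4.2597)

2.95 -4.26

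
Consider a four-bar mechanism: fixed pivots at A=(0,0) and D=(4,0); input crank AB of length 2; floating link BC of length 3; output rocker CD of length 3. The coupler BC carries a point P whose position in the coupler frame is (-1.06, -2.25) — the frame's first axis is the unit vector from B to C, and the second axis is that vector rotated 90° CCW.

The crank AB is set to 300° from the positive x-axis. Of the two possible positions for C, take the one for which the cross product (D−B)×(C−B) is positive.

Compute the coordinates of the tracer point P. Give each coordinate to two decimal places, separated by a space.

3.14 -2.99

A=(0,0), D=(4.00,0)
B = A + 2.00·(cos300°, sin300°) = (1.0000, -1.7321)
|BD| = 3.4641
circle(B,3.00) ∩ circle(D,3.00): a=1.7321, h=2.4495
  candidates: C₊=(1.2753,1.2553) cross=8.485; C₋=(3.7247,-2.9873) cross=-8.485
  mode + wants cross > 0 → take C=(1.2753,1.2553) (cross=8.485)
ex = (C−B)/|BC| = (0.0918,0.9958); ey = (-0.9958,0.0918)
P = B + -1.06·ex + -2.25·ey = (3.1433,-2.9940)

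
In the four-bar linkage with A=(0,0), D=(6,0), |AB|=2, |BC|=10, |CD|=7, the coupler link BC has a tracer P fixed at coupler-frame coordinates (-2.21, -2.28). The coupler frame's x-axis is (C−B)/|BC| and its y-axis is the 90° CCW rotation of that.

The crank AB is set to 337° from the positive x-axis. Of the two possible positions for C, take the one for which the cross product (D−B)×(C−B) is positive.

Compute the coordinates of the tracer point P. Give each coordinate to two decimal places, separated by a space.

1.95 -3.95

A=(0,0), D=(6.00,0)
B = A + 2.00·(cos337°, sin337°) = (1.8410, -0.7815)
|BD| = 4.2318
circle(B,10.00) ∩ circle(D,7.00): a=8.1417, h=5.8062
  candidates: C₊=(8.7705,6.4284) cross=24.571; C₋=(10.9149,-4.9843) cross=-24.571
  mode + wants cross > 0 → take C=(8.7705,6.4284) (cross=24.571)
ex = (C−B)/|BC| = (0.6929,0.7210); ey = (-0.7210,0.6929)
P = B + -2.21·ex + -2.28·ey = (1.9534,-3.9548)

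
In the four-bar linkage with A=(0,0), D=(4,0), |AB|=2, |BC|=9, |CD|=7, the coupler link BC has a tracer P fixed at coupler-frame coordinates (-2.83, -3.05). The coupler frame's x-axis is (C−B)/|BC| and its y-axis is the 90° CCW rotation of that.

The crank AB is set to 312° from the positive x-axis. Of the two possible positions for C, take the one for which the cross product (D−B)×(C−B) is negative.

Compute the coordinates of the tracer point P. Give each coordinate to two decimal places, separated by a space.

A=(0,0), D=(4.00,0)
B = A + 2.00·(cos312°, sin312°) = (1.3383, -1.4863)
|BD| = 3.0486
circle(B,9.00) ∩ circle(D,7.00): a=6.7726, h=5.9272
  candidates: C₊=(4.3618,6.9906) cross=18.070; C₋=(10.1412,-3.3595) cross=-18.070
  mode - wants cross < 0 → take C=(10.1412,-3.3595) (cross=-18.070)
ex = (C−B)/|BC| = (0.9781,-0.2081); ey = (0.2081,0.9781)
P = B + -2.83·ex + -3.05·ey = (-2.0646,-3.8805)

-2.06 -3.88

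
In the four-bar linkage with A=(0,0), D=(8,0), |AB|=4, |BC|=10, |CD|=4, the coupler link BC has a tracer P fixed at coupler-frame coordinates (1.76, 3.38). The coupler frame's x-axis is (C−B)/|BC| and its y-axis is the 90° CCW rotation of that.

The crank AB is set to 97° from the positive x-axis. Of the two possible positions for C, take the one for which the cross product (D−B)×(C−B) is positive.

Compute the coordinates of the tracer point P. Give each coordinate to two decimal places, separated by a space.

1.36 7.30

A=(0,0), D=(8.00,0)
B = A + 4.00·(cos97°, sin97°) = (-0.4875, 3.9702)
|BD| = 9.3701
circle(B,10.00) ∩ circle(D,4.00): a=9.1674, h=3.9949
  candidates: C₊=(9.5090,3.7044) cross=37.432; C₋=(6.1237,-3.5326) cross=-37.432
  mode + wants cross > 0 → take C=(9.5090,3.7044) (cross=37.432)
ex = (C−B)/|BC| = (0.9996,-0.0266); ey = (0.0266,0.9996)
P = B + 1.76·ex + 3.38·ey = (1.3617,7.3022)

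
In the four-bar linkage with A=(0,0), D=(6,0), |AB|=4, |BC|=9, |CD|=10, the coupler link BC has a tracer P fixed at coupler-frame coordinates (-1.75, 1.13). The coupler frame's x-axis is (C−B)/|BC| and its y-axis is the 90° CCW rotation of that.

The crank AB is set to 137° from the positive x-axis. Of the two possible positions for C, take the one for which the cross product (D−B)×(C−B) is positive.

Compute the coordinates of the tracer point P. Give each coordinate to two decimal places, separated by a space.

-4.93 2.15

A=(0,0), D=(6.00,0)
B = A + 4.00·(cos137°, sin137°) = (-2.9254, 2.7280)
|BD| = 9.3330
circle(B,9.00) ∩ circle(D,10.00): a=3.6486, h=8.2273
  candidates: C₊=(2.9686,9.5295) cross=76.785; C₋=(-1.8409,-6.2064) cross=-76.785
  mode + wants cross > 0 → take C=(2.9686,9.5295) (cross=76.785)
ex = (C−B)/|BC| = (0.6549,0.7557); ey = (-0.7557,0.6549)
P = B + -1.75·ex + 1.13·ey = (-4.9254,2.1455)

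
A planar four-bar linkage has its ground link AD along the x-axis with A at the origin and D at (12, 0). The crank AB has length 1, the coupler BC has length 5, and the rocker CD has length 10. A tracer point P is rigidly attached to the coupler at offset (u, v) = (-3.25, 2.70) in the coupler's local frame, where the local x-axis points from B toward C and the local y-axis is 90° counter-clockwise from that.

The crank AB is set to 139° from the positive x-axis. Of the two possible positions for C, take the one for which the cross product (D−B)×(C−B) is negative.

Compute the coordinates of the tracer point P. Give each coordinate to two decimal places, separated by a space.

-0.83 4.88

A=(0,0), D=(12.00,0)
B = A + 1.00·(cos139°, sin139°) = (-0.7547, 0.6561)
|BD| = 12.7716
circle(B,5.00) ∩ circle(D,10.00): a=3.4496, h=3.6195
  candidates: C₊=(2.8762,4.0935) cross=46.226; C₋=(2.5044,-3.1358) cross=-46.226
  mode - wants cross < 0 → take C=(2.5044,-3.1358) (cross=-46.226)
ex = (C−B)/|BC| = (0.6518,-0.7584); ey = (0.7584,0.6518)
P = B + -3.25·ex + 2.70·ey = (-0.8255,4.8807)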